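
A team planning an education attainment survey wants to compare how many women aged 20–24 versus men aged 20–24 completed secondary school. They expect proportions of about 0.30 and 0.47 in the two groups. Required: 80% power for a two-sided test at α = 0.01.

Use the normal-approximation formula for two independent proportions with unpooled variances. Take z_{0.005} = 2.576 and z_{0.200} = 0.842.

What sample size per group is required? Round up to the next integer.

n = (z_{α/2} + z_β)² · [p₁(1−p₁) + p₂(1−p₂)] / (p₁ − p₂)²
  = (2.576 + 0.842)² · (0.30·0.70 + 0.47·0.53) / (-0.17)²
  = (3.418)² · (0.2100 + 0.2491) / 0.0289
  = 11.6827 · 0.4591 / 0.0289
  = 185.59
Round up → n = 186 per group.

n = 186 per group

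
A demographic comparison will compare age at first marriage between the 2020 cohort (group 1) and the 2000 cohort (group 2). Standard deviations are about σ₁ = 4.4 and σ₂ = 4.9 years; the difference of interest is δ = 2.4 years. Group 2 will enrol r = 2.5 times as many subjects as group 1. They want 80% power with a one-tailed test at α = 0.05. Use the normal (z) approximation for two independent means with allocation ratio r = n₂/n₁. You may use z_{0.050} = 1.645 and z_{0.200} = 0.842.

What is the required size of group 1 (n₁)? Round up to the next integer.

n₁ = 32

n₁ = (z_α + z_β)² · (σ₁² + σ₂²/r) / δ²
   = (1.645 + 0.842)² · (4.4² + 4.9²/2.5) / 2.4²
   = 6.1852 · (19.36 + 9.604) / 5.76
   = 6.1852 · 28.964 / 5.76
   = 31.10
Round up → n₁ = 32; n₂ = r·n₁ = 2.5 × 32 = 80.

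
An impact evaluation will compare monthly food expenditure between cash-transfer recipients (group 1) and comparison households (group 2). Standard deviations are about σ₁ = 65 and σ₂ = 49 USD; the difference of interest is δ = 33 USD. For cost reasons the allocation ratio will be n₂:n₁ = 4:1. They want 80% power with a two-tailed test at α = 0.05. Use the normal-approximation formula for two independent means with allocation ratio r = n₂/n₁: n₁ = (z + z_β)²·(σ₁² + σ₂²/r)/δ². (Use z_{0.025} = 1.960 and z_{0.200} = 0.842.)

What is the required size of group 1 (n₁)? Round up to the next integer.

n₁ = (z_{α/2} + z_β)² · (σ₁² + σ₂²/r) / δ²
   = (1.960 + 0.842)² · (65² + 49²/4) / 33²
   = 7.8512 · (4225 + 600.25) / 1089
   = 7.8512 · 4825.2 / 1089
   = 34.79
Round up → n₁ = 35; n₂ = r·n₁ = 4 × 35 = 140.

n₁ = 35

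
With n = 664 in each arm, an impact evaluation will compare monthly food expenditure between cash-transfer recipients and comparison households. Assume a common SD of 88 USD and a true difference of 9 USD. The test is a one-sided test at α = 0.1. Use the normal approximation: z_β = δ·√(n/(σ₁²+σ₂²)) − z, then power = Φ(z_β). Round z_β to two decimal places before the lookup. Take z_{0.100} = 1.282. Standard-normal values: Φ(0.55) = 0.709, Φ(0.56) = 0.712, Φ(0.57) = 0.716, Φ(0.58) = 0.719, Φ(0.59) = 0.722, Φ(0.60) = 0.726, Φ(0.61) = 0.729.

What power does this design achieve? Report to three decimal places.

z_β = δ·√(n/(σ₁²+σ₂²)) − z_α
    = 9 · √(664/15488) − 1.282
    = 9 · 0.20706 − 1.282
    = 1.8635 − 1.282 = 0.5815 → 0.58
Power = Φ(0.58) = 0.719.

Power ≈ 0.719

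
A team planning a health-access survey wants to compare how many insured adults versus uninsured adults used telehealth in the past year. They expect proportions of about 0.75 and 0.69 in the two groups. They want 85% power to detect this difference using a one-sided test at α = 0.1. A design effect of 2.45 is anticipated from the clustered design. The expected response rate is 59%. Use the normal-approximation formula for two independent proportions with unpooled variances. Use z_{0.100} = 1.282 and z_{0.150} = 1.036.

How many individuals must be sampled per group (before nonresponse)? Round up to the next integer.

n = 2488 per group

n = (z_α + z_β)² · [p₁(1−p₁) + p₂(1−p₂)] / (p₁ − p₂)²
  = (1.282 + 1.036)² · (0.75·0.25 + 0.69·0.31) / (0.06)²
  = (2.318)² · (0.1875 + 0.2139) / 0.0036
  = 5.3731 · 0.4014 / 0.0036
  = 599.10
Design effect: 2.45 × 599.10 = 1467.80.
Adjust for 59% response: 1467.80 / 0.59 = 2487.80.
Round up → n = 2488 per group.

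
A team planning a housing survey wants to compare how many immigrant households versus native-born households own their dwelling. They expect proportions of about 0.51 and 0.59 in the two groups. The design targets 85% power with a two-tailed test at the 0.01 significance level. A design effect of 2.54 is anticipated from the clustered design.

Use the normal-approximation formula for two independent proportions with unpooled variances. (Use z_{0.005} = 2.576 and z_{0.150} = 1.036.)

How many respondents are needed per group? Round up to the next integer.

n = (z_{α/2} + z_β)² · [p₁(1−p₁) + p₂(1−p₂)] / (p₁ − p₂)²
  = (2.576 + 1.036)² · (0.51·0.49 + 0.59·0.41) / (-0.08)²
  = (3.612)² · (0.2499 + 0.2419) / 0.0064
  = 13.0465 · 0.4918 / 0.0064
  = 1002.55
Design effect: 2.54 × 1002.55 = 2546.47.
Round up → n = 2547 per group.

n = 2547 per group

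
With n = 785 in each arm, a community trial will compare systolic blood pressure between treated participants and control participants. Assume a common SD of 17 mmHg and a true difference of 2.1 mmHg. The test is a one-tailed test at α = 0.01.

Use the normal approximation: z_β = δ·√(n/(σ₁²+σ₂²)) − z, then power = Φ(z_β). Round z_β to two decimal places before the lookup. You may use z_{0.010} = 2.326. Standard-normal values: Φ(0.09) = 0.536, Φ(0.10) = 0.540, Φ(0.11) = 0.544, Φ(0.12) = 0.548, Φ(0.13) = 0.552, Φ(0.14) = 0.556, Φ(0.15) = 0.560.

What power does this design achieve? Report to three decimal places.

Power ≈ 0.548

z_β = δ·√(n/(σ₁²+σ₂²)) − z_α
    = 2.1 · √(785/578) − 2.326
    = 2.1 · 1.16539 − 2.326
    = 2.4473 − 2.326 = 0.1213 → 0.12
Power = Φ(0.12) = 0.548.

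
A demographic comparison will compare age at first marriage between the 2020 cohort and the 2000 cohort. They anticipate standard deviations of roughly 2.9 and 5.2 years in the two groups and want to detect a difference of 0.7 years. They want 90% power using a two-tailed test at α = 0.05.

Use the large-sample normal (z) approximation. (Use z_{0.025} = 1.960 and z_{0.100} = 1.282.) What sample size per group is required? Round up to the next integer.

n = 761 per group

n = (z_{α/2} + z_β)² · (σ₁² + σ₂²) / δ²
  = (1.960 + 1.282)² · (2.9² + 5.2² = 35.45) / 0.7²
  = 10.5106 · 35.45 / 0.49
  = 760.41
Round up → n = 761 per group.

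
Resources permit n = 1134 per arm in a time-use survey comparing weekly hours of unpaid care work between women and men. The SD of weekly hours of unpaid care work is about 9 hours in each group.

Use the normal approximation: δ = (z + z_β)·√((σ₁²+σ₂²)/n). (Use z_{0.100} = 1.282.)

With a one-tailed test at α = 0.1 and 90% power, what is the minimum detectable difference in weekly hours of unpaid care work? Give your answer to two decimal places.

δ = (z_α + z_β) · √((σ₁²+σ₂²)/n)
  = (1.282 + 1.282) · √(162/1134)
  = 2.564 · √0.14286
  = 2.564 · 0.3780
  = 0.9691

Minimum detectable difference ≈ 0.97 hours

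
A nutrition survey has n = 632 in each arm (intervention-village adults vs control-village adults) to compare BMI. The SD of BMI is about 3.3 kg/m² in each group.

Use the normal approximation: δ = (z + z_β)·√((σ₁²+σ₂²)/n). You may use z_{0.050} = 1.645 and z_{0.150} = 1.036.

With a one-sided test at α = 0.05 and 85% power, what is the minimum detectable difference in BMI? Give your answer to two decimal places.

Minimum detectable difference ≈ 0.50 kg/m²

δ = (z_α + z_β) · √((σ₁²+σ₂²)/n)
  = (1.645 + 1.036) · √(21.78/632)
  = 2.681 · √0.03446
  = 2.681 · 0.1856
  = 0.4977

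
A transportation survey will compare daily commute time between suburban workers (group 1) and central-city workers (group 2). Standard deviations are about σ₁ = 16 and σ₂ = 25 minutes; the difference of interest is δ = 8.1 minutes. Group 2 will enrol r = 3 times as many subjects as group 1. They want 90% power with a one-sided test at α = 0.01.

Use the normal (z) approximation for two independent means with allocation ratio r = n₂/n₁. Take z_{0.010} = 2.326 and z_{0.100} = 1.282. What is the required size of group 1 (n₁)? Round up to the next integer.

n₁ = (z_α + z_β)² · (σ₁² + σ₂²/r) / δ²
   = (2.326 + 1.282)² · (16² + 25²/3) / 8.1²
   = 13.0177 · (256 + 208.3333) / 65.61
   = 13.0177 · 464.3333 / 65.61
   = 92.13
Round up → n₁ = 93; n₂ = r·n₁ = 3 × 93 = 279.

n₁ = 93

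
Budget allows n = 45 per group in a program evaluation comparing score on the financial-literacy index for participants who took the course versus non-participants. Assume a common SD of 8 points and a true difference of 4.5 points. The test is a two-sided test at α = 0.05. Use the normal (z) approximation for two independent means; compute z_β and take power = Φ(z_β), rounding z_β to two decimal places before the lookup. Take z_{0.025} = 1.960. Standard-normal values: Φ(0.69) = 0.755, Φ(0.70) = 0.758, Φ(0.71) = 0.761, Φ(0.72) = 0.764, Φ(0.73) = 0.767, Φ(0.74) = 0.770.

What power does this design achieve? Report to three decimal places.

z_β = δ·√(n/(σ₁²+σ₂²)) − z_{α/2}
    = 4.5 · √(45/128) − 1.960
    = 4.5 · 0.59293 − 1.960
    = 2.6682 − 1.960 = 0.7082 → 0.71
Power = Φ(0.71) = 0.761.

Power ≈ 0.761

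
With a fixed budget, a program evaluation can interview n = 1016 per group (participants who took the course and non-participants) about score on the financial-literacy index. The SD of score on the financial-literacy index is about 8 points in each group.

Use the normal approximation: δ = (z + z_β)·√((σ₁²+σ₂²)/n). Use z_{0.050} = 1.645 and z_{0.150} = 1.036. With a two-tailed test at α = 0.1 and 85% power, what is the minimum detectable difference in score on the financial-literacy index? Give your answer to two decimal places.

δ = (z_{α/2} + z_β) · √((σ₁²+σ₂²)/n)
  = (1.645 + 1.036) · √(128/1016)
  = 2.681 · √0.12598
  = 2.681 · 0.3549
  = 0.9516

Minimum detectable difference ≈ 0.95 points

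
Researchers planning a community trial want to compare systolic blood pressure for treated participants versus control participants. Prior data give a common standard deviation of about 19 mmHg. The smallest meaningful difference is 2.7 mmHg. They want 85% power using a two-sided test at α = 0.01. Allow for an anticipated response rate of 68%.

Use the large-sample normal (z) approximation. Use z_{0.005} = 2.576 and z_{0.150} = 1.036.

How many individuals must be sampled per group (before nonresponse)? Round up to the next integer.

n = (z_{α/2} + z_β)² · (σ₁² + σ₂²) / δ²
  = (2.576 + 1.036)² · (2·19² = 722) / 2.7²
  = 13.0465 · 722 / 7.29
  = 1292.13
Adjust for 68% response: 1292.13 / 0.68 = 1900.19.
Round up → n = 1901 per group.

n = 1901 per group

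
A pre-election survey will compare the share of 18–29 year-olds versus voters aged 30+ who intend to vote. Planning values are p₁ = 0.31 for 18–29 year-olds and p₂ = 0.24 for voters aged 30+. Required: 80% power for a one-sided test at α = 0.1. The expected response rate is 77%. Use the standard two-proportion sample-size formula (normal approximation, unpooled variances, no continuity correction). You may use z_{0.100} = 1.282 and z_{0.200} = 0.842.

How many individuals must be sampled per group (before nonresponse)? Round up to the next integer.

n = (z_α + z_β)² · [p₁(1−p₁) + p₂(1−p₂)] / (p₁ − p₂)²
  = (1.282 + 0.842)² · (0.31·0.69 + 0.24·0.76) / (0.07)²
  = (2.124)² · (0.2139 + 0.1824) / 0.0049
  = 4.5114 · 0.3963 / 0.0049
  = 364.87
Adjust for 77% response: 364.87 / 0.77 = 473.86.
Round up → n = 474 per group.

n = 474 per group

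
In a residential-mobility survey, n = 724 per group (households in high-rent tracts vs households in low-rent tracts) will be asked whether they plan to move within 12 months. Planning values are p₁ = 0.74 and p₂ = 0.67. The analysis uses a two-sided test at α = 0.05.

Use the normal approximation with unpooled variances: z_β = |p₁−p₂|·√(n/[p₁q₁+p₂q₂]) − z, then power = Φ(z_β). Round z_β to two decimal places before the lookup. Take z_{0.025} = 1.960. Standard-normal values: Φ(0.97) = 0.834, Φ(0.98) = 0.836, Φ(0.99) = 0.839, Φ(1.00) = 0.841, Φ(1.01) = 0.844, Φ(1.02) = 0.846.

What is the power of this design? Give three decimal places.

Power ≈ 0.834

z_β = |p₁−p₂|·√(n/[p₁q₁+p₂q₂]) − z_{α/2}
    = 0.07 · √(724/0.4135) − 1.960
    = 0.07 · 41.8438 − 1.960
    = 2.9291 − 1.960 = 0.9691 → 0.97
Power = Φ(0.97) = 0.834.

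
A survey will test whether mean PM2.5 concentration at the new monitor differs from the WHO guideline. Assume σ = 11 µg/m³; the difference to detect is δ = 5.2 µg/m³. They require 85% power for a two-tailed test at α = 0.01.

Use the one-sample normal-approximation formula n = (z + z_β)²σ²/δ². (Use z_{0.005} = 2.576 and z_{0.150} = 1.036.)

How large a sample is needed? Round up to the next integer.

n = (z_{α/2} + z_β)² · σ² / δ²
  = (2.576 + 1.036)² · 11² / 5.2²
  = 13.0465 · 121 / 27.04
  = 58.38
Round up → n = 59.

n = 59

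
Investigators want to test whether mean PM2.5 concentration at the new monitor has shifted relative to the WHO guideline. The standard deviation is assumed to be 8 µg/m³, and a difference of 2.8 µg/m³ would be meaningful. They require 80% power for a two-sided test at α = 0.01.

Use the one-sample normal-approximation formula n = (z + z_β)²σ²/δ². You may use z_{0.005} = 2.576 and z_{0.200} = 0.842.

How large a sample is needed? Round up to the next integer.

n = 96

n = (z_{α/2} + z_β)² · σ² / δ²
  = (2.576 + 0.842)² · 8² / 2.8²
  = 11.6827 · 64 / 7.84
  = 95.37
Round up → n = 96.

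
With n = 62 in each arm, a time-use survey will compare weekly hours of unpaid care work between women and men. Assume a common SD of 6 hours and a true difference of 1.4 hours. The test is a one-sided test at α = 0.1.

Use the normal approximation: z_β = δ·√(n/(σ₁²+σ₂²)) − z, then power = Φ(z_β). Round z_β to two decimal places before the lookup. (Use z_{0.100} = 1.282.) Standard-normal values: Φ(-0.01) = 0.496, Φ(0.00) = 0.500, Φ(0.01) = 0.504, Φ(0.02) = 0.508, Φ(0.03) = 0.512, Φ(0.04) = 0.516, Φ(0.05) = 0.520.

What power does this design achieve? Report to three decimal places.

z_β = δ·√(n/(σ₁²+σ₂²)) − z_α
    = 1.4 · √(62/72) − 1.282
    = 1.4 · 0.92796 − 1.282
    = 1.2991 − 1.282 = 0.0171 → 0.02
Power = Φ(0.02) = 0.508.

Power ≈ 0.508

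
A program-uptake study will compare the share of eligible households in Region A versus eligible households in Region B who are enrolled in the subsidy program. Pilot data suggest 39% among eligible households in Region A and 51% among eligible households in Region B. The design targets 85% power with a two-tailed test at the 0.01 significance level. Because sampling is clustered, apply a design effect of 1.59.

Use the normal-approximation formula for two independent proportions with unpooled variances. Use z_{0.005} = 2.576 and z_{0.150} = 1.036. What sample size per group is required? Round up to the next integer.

n = 703 per group

n = (z_{α/2} + z_β)² · [p₁(1−p₁) + p₂(1−p₂)] / (p₁ − p₂)²
  = (2.576 + 1.036)² · (0.39·0.61 + 0.51·0.49) / (-0.12)²
  = (3.612)² · (0.2379 + 0.2499) / 0.0144
  = 13.0465 · 0.4878 / 0.0144
  = 441.95
Design effect: 1.59 × 441.95 = 702.70.
Round up → n = 703 per group.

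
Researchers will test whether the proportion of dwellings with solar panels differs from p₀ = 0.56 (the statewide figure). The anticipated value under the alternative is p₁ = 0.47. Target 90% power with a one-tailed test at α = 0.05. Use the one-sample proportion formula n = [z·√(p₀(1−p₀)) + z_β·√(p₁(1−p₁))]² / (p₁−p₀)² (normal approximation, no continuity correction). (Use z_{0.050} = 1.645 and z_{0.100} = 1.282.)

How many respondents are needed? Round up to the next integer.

n = [z_α·√(p₀q₀) + z_β·√(p₁q₁)]² / (p₁ − p₀)²
  = [1.645·√(0.56·0.44) + 1.282·√(0.47·0.53)]² / (-0.09)²
  = [1.645·0.4964 + 1.282·0.4991]² / 0.0081
  = [1.4564]² / 0.0081
  = 261.86
Round up → n = 262.

n = 262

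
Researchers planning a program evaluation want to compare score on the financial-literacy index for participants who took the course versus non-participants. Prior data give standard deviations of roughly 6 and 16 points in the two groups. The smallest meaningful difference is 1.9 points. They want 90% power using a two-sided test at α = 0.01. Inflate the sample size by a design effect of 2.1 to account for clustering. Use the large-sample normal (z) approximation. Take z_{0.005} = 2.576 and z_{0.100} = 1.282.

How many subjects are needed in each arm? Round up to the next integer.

n = (z_{α/2} + z_β)² · (σ₁² + σ₂²) / δ²
  = (2.576 + 1.282)² · (6² + 16² = 292) / 1.9²
  = 14.8842 · 292 / 3.61
  = 1203.93
Design effect: 2.1 × 1203.93 = 2528.25.
Round up → n = 2529 per group.

n = 2529 per group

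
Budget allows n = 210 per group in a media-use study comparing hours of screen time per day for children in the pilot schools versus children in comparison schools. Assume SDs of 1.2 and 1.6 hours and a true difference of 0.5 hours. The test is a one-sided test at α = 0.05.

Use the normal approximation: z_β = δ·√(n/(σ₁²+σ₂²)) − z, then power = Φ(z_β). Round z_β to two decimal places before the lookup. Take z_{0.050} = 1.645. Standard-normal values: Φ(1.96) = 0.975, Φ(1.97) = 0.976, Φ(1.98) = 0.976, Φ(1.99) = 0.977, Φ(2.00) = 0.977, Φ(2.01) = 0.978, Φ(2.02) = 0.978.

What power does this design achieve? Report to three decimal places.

Power ≈ 0.976

z_β = δ·√(n/(σ₁²+σ₂²)) − z_α
    = 0.5 · √(210/4) − 1.645
    = 0.5 · 7.24569 − 1.645
    = 3.6228 − 1.645 = 1.9778 → 1.98
Power = Φ(1.98) = 0.976.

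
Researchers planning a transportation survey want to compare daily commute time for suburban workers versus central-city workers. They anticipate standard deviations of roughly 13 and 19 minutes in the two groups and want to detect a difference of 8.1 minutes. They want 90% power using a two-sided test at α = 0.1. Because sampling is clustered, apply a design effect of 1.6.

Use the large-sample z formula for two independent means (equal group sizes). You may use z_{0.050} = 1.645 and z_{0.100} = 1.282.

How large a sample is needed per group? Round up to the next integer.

n = (z_{α/2} + z_β)² · (σ₁² + σ₂²) / δ²
  = (1.645 + 1.282)² · (13² + 19² = 530) / 8.1²
  = 8.5673 · 530 / 65.61
  = 69.21
Design effect: 1.6 × 69.21 = 110.73.
Round up → n = 111 per group.

n = 111 per group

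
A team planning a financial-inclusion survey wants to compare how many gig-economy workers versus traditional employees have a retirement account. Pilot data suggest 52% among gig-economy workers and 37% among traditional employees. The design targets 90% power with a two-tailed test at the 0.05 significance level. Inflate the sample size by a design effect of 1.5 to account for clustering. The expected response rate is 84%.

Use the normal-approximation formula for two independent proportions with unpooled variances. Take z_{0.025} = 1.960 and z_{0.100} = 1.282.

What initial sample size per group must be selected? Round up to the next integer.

n = 403 per group

n = (z_{α/2} + z_β)² · [p₁(1−p₁) + p₂(1−p₂)] / (p₁ − p₂)²
  = (1.960 + 1.282)² · (0.52·0.48 + 0.37·0.63) / (0.15)²
  = (3.242)² · (0.2496 + 0.2331) / 0.0225
  = 10.5106 · 0.4827 / 0.0225
  = 225.49
Design effect: 1.5 × 225.49 = 338.23.
Adjust for 84% response: 338.23 / 0.84 = 402.65.
Round up → n = 403 per group.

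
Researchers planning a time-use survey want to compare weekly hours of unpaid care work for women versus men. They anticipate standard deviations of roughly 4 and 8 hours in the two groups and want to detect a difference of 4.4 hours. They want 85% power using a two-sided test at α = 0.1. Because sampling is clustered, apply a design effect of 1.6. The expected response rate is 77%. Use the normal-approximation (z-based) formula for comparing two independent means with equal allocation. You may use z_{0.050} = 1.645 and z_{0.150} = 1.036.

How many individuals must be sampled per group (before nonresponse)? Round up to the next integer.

n = 62 per group

n = (z_{α/2} + z_β)² · (σ₁² + σ₂²) / δ²
  = (1.645 + 1.036)² · (4² + 8² = 80) / 4.4²
  = 7.1878 · 80 / 19.36
  = 29.70
Design effect: 1.6 × 29.70 = 47.52.
Adjust for 77% response: 47.52 / 0.77 = 61.72.
Round up → n = 62 per group.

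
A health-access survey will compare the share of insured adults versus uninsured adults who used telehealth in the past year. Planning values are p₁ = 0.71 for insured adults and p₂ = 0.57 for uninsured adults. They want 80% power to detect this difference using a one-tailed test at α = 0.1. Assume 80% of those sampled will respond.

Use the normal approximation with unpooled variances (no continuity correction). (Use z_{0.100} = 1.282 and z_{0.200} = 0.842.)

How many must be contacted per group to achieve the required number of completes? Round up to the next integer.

n = (z_α + z_β)² · [p₁(1−p₁) + p₂(1−p₂)] / (p₁ − p₂)²
  = (1.282 + 0.842)² · (0.71·0.29 + 0.57·0.43) / (0.14)²
  = (2.124)² · (0.2059 + 0.2451) / 0.0196
  = 4.5114 · 0.4510 / 0.0196
  = 103.81
Adjust for 80% response: 103.81 / 0.80 = 129.76.
Round up → n = 130 per group.

n = 130 per group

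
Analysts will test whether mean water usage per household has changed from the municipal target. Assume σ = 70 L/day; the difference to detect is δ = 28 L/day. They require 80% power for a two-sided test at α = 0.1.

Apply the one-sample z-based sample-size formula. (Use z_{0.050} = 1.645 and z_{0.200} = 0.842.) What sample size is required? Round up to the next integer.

n = 39

n = (z_{α/2} + z_β)² · σ² / δ²
  = (1.645 + 0.842)² · 70² / 28²
  = 6.1852 · 4900 / 784
  = 38.66
Round up → n = 39.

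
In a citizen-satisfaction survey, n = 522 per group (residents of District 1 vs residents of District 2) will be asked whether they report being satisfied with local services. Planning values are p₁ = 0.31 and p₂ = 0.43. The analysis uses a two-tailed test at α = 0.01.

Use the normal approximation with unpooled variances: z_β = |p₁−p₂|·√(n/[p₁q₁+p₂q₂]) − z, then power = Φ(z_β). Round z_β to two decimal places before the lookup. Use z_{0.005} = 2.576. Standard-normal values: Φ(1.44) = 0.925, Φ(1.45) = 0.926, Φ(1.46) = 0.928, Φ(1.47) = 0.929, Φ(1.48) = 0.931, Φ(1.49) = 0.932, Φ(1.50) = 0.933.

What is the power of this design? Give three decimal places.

Power ≈ 0.929

z_β = |p₁−p₂|·√(n/[p₁q₁+p₂q₂]) − z_{α/2}
    = 0.12 · √(522/0.4590) − 2.576
    = 0.12 · 33.7232 − 2.576
    = 4.0468 − 2.576 = 1.4708 → 1.47
Power = Φ(1.47) = 0.929.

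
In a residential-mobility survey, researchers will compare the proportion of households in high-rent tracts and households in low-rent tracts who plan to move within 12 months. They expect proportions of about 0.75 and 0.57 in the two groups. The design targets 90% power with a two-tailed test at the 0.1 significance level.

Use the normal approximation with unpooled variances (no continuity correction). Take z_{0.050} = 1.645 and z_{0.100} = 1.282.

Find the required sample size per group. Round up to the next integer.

n = (z_{α/2} + z_β)² · [p₁(1−p₁) + p₂(1−p₂)] / (p₁ − p₂)²
  = (1.645 + 1.282)² · (0.75·0.25 + 0.57·0.43) / (0.18)²
  = (2.927)² · (0.1875 + 0.2451) / 0.0324
  = 8.5673 · 0.4326 / 0.0324
  = 114.39
Round up → n = 115 per group.

n = 115 per group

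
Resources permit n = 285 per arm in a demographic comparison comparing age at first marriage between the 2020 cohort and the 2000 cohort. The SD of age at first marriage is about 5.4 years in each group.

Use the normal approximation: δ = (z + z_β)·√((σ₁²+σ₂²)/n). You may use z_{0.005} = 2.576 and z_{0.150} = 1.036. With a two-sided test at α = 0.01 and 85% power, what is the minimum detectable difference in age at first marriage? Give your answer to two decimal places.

δ = (z_{α/2} + z_β) · √((σ₁²+σ₂²)/n)
  = (2.576 + 1.036) · √(58.32/285)
  = 3.612 · √0.20463
  = 3.612 · 0.4524
  = 1.6339

Minimum detectable difference ≈ 1.63 years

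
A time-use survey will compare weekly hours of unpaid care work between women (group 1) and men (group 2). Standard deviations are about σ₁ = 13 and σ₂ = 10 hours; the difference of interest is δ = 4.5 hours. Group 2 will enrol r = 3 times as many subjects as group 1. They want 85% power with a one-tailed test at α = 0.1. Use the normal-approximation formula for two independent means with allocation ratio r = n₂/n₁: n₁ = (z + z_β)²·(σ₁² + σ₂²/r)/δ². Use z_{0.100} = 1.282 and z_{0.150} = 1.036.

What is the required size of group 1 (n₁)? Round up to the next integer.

n₁ = 54

n₁ = (z_α + z_β)² · (σ₁² + σ₂²/r) / δ²
   = (1.282 + 1.036)² · (13² + 10²/3) / 4.5²
   = 5.3731 · (169 + 33.3333) / 20.25
   = 5.3731 · 202.3333 / 20.25
   = 53.69
Round up → n₁ = 54; n₂ = r·n₁ = 3 × 54 = 162.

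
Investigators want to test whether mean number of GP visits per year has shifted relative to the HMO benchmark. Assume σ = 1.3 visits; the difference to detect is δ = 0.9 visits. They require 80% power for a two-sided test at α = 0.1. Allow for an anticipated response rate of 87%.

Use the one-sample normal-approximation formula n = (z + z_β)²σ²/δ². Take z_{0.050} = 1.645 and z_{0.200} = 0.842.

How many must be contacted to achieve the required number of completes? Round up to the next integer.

n = (z_{α/2} + z_β)² · σ² / δ²
  = (1.645 + 0.842)² · 1.3² / 0.9²
  = 6.1852 · 1.69 / 0.81
  = 12.90
Adjust for 87% response: 12.90 / 0.87 = 14.83.
Round up → n = 15.

n = 15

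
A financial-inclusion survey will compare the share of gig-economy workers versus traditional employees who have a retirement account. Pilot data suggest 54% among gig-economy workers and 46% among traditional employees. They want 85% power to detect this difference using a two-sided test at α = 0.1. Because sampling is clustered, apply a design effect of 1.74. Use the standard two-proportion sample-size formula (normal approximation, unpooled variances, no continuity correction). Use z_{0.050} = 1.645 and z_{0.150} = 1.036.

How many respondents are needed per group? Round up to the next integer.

n = (z_{α/2} + z_β)² · [p₁(1−p₁) + p₂(1−p₂)] / (p₁ − p₂)²
  = (1.645 + 1.036)² · (0.54·0.46 + 0.46·0.54) / (0.08)²
  = (2.681)² · (0.2484 + 0.2484) / 0.0064
  = 7.1878 · 0.4968 / 0.0064
  = 557.95
Design effect: 1.74 × 557.95 = 970.83.
Round up → n = 971 per group.

n = 971 per group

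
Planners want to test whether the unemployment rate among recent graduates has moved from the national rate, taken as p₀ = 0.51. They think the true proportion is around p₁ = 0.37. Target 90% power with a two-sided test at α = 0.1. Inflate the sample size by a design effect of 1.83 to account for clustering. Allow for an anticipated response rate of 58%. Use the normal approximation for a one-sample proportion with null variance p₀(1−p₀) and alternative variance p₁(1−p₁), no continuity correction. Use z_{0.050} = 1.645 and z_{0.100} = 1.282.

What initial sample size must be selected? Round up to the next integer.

n = 335

n = [z_{α/2}·√(p₀q₀) + z_β·√(p₁q₁)]² / (p₁ − p₀)²
  = [1.645·√(0.51·0.49) + 1.282·√(0.37·0.63)]² / (-0.14)²
  = [1.645·0.4999 + 1.282·0.4828]² / 0.0196
  = [1.4413]² / 0.0196
  = 105.99
Design effect: 1.83 × 105.99 = 193.95.
Adjust for 58% response: 193.95 / 0.58 = 334.40.
Round up → n = 335.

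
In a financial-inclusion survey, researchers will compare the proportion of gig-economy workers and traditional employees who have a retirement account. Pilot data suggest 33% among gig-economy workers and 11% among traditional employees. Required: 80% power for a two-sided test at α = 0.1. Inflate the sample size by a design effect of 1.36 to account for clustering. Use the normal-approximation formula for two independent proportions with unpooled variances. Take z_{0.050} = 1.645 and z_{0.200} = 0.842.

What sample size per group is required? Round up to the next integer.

n = (z_{α/2} + z_β)² · [p₁(1−p₁) + p₂(1−p₂)] / (p₁ − p₂)²
  = (1.645 + 0.842)² · (0.33·0.67 + 0.11·0.89) / (0.22)²
  = (2.487)² · (0.2211 + 0.0979) / 0.0484
  = 6.1852 · 0.3190 / 0.0484
  = 40.77
Design effect: 1.36 × 40.77 = 55.44.
Round up → n = 56 per group.

n = 56 per group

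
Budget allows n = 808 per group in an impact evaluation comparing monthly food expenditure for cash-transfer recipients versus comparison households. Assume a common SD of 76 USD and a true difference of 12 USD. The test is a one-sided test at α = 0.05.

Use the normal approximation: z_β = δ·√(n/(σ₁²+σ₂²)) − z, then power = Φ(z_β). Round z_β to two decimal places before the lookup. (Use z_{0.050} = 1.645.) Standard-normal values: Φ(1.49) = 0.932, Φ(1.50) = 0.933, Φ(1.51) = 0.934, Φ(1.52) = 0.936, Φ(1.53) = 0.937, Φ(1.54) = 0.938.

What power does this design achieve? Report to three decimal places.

Power ≈ 0.937

z_β = δ·√(n/(σ₁²+σ₂²)) − z_α
    = 12 · √(808/11552) − 1.645
    = 12 · 0.26447 − 1.645
    = 3.1736 − 1.645 = 1.5286 → 1.53
Power = Φ(1.53) = 0.937.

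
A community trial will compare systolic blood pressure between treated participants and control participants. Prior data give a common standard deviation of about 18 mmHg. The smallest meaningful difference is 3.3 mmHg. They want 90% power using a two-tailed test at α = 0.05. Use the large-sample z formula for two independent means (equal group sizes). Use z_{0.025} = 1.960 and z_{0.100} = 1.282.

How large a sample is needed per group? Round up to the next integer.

n = (z_{α/2} + z_β)² · (σ₁² + σ₂²) / δ²
  = (1.960 + 1.282)² · (2·18² = 648) / 3.3²
  = 10.5106 · 648 / 10.89
  = 625.42
Round up → n = 626 per group.

n = 626 per group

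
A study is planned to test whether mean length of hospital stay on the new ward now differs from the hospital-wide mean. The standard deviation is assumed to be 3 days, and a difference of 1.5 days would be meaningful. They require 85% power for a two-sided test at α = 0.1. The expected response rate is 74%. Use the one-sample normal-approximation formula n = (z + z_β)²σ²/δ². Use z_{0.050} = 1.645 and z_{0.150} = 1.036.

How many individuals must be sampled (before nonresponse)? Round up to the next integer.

n = (z_{α/2} + z_β)² · σ² / δ²
  = (1.645 + 1.036)² · 3² / 1.5²
  = 7.1878 · 9 / 2.25
  = 28.75
Adjust for 74% response: 28.75 / 0.74 = 38.85.
Round up → n = 39.

n = 39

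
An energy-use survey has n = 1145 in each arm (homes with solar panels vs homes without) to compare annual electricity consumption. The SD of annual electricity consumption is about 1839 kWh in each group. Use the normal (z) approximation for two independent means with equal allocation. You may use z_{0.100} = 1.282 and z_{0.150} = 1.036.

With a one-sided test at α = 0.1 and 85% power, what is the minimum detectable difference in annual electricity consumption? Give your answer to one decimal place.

δ = (z_α + z_β) · √((σ₁²+σ₂²)/n)
  = (1.282 + 1.036) · √(6763842/1145)
  = 2.318 · √5907.3
  = 2.318 · 76.8589
  = 178.1589

Minimum detectable difference ≈ 178.2 kWh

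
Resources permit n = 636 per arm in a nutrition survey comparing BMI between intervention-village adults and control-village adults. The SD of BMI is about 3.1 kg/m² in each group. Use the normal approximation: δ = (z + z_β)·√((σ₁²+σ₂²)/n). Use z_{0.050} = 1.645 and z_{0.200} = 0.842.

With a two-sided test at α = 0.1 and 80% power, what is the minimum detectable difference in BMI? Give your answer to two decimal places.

δ = (z_{α/2} + z_β) · √((σ₁²+σ₂²)/n)
  = (1.645 + 0.842) · √(19.22/636)
  = 2.487 · √0.03022
  = 2.487 · 0.1738
  = 0.4323

Minimum detectable difference ≈ 0.43 kg/m²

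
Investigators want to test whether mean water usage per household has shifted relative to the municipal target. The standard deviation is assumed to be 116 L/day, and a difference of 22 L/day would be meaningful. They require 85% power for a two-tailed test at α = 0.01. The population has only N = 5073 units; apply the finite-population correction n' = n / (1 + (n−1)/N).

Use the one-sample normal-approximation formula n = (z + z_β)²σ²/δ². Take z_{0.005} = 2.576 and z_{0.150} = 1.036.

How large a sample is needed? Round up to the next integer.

n = 339

n = (z_{α/2} + z_β)² · σ² / δ²
  = (2.576 + 1.036)² · 116² / 22²
  = 13.0465 · 13456 / 484
  = 362.72
Finite-population correction (N = 5073): 362.72 / (1 + (362.72 − 1)/5073) = 338.57.
Round up → n = 339.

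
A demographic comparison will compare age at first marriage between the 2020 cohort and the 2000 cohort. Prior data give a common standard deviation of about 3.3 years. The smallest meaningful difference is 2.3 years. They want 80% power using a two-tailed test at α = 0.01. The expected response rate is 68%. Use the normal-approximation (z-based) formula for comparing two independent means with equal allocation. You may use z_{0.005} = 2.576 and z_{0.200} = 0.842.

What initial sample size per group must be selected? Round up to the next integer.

n = (z_{α/2} + z_β)² · (σ₁² + σ₂²) / δ²
  = (2.576 + 0.842)² · (2·3.3² = 21.78) / 2.3²
  = 11.6827 · 21.78 / 5.29
  = 48.10
Adjust for 68% response: 48.10 / 0.68 = 70.74.
Round up → n = 71 per group.

n = 71 per group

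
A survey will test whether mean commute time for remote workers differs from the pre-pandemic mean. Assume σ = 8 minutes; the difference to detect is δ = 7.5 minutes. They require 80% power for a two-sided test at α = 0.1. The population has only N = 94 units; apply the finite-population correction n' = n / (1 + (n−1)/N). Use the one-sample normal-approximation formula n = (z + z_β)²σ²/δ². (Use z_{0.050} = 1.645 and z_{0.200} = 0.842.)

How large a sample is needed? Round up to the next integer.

n = (z_{α/2} + z_β)² · σ² / δ²
  = (1.645 + 0.842)² · 8² / 7.5²
  = 6.1852 · 64 / 56.25
  = 7.04
Finite-population correction (N = 94): 7.04 / (1 + (7.04 − 1)/94) = 6.61.
Round up → n = 7.

n = 7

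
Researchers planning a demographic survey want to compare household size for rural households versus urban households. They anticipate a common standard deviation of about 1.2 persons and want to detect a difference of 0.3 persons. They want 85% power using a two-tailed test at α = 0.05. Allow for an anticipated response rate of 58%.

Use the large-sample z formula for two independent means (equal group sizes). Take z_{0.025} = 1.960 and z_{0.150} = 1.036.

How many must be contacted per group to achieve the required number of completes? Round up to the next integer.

n = 496 per group

n = (z_{α/2} + z_β)² · (σ₁² + σ₂²) / δ²
  = (1.960 + 1.036)² · (2·1.2² = 2.88) / 0.3²
  = 8.9760 · 2.88 / 0.09
  = 287.23
Adjust for 58% response: 287.23 / 0.58 = 495.23.
Round up → n = 496 per group.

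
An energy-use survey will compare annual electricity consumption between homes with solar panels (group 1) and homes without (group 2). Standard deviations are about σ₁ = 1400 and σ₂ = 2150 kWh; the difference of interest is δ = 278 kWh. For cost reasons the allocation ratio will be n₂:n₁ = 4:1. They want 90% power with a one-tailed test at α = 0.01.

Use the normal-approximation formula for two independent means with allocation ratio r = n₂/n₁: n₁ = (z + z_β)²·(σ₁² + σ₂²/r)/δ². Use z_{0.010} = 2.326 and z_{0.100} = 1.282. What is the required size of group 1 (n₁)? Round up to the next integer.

n₁ = (z_α + z_β)² · (σ₁² + σ₂²/r) / δ²
   = (2.326 + 1.282)² · (1400² + 2150²/4) / 278²
   = 13.0177 · (1960000 + 1155625) / 77284
   = 13.0177 · 3115625 / 77284
   = 524.79
Round up → n₁ = 525; n₂ = r·n₁ = 4 × 525 = 2100.

n₁ = 525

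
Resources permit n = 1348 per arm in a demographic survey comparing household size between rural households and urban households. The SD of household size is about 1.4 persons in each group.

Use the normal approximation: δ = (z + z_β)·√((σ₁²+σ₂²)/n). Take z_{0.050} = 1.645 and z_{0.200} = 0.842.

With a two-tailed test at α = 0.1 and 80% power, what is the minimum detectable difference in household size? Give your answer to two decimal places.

Minimum detectable difference ≈ 0.13 persons

δ = (z_{α/2} + z_β) · √((σ₁²+σ₂²)/n)
  = (1.645 + 0.842) · √(3.92/1348)
  = 2.487 · √0.00291
  = 2.487 · 0.0539
  = 0.1341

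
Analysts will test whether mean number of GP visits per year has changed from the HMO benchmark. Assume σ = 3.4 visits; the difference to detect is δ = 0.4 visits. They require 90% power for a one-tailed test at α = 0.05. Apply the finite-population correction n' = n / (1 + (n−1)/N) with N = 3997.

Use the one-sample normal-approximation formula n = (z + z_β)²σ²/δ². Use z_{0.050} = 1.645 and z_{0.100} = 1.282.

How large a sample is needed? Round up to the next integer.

n = 537

n = (z_α + z_β)² · σ² / δ²
  = (1.645 + 1.282)² · 3.4² / 0.4²
  = 8.5673 · 11.56 / 0.16
  = 618.99
Finite-population correction (N = 3997): 618.99 / (1 + (618.99 − 1)/3997) = 536.10.
Round up → n = 537.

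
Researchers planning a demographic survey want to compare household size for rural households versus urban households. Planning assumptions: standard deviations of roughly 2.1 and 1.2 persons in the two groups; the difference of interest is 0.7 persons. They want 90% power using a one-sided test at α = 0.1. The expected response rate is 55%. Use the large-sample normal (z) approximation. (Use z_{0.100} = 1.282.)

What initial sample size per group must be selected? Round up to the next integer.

n = 143 per group

n = (z_α + z_β)² · (σ₁² + σ₂²) / δ²
  = (1.282 + 1.282)² · (2.1² + 1.2² = 5.85) / 0.7²
  = 6.5741 · 5.85 / 0.49
  = 78.49
Adjust for 55% response: 78.49 / 0.55 = 142.70.
Round up → n = 143 per group.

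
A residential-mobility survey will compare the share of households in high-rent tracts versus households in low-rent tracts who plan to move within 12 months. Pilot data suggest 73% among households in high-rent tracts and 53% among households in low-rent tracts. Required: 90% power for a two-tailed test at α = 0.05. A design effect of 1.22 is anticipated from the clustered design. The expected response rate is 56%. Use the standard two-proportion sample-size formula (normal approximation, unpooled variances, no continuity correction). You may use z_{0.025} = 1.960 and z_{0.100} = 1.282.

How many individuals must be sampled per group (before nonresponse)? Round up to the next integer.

n = 256 per group

n = (z_{α/2} + z_β)² · [p₁(1−p₁) + p₂(1−p₂)] / (p₁ − p₂)²
  = (1.960 + 1.282)² · (0.73·0.27 + 0.53·0.47) / (0.20)²
  = (3.242)² · (0.1971 + 0.2491) / 0.0400
  = 10.5106 · 0.4462 / 0.0400
  = 117.25
Design effect: 1.22 × 117.25 = 143.04.
Adjust for 56% response: 143.04 / 0.56 = 255.43.
Round up → n = 256 per group.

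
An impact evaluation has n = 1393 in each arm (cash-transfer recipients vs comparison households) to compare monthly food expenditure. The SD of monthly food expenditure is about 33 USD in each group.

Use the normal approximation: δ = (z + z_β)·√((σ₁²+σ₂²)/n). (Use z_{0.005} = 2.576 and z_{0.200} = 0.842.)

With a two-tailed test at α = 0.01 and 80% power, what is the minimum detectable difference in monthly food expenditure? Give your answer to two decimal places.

Minimum detectable difference ≈ 4.27 USD

δ = (z_{α/2} + z_β) · √((σ₁²+σ₂²)/n)
  = (2.576 + 0.842) · √(2178/1393)
  = 3.418 · √1.5635
  = 3.418 · 1.2504
  = 4.2739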